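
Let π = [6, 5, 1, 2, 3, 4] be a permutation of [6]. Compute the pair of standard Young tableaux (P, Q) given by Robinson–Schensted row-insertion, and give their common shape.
P = [1, 2, 3, 4] / [5] / [6];  Q = [1, 4, 5, 6] / [2] / [3];  common shape = (4, 1, 1)

Row-insert the values π_1, π_2, … into P one at a time, bumping the leftmost entry strictly greater than the inserted value down to the next row. The recording tableau Q records, in position (i, j), the step at which that cell was added to P.
  Insert 6 (step 1): P = [6];  Q = [1]
  Insert 5 (step 2): P = [5] / [6];  Q = [1] / [2]
  Insert 1 (step 3): P = [1] / [5] / [6];  Q = [1] / [2] / [3]
  Insert 2 (step 4): P = [1, 2] / [5] / [6];  Q = [1, 4] / [2] / [3]
  Insert 3 (step 5): P = [1, 2, 3] / [5] / [6];  Q = [1, 4, 5] / [2] / [3]
  Insert 4 (step 6): P = [1, 2, 3, 4] / [5] / [6];  Q = [1, 4, 5, 6] / [2] / [3]
Final shape: (4, 1, 1).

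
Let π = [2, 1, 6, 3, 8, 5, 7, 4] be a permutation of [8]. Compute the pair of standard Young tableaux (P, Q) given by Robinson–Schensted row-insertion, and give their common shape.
P = [1, 3, 4, 7] / [2, 5, 8] / [6];  Q = [1, 3, 5, 7] / [2, 4, 6] / [8];  common shape = (4, 3, 1)

Row-insert the values π_1, π_2, … into P one at a time, bumping the leftmost entry strictly greater than the inserted value down to the next row. The recording tableau Q records, in position (i, j), the step at which that cell was added to P.
  Insert 2 (step 1): P = [2];  Q = [1]
  Insert 1 (step 2): P = [1] / [2];  Q = [1] / [2]
  Insert 6 (step 3): P = [1, 6] / [2];  Q = [1, 3] / [2]
  Insert 3 (step 4): P = [1, 3] / [2, 6];  Q = [1, 3] / [2, 4]
  Insert 8 (step 5): P = [1, 3, 8] / [2, 6];  Q = [1, 3, 5] / [2, 4]
  Insert 5 (step 6): P = [1, 3, 5] / [2, 6, 8];  Q = [1, 3, 5] / [2, 4, 6]
  Insert 7 (step 7): P = [1, 3, 5, 7] / [2, 6, 8];  Q = [1, 3, 5, 7] / [2, 4, 6]
  Insert 4 (step 8): P = [1, 3, 4, 7] / [2, 5, 8] / [6];  Q = [1, 3, 5, 7] / [2, 4, 6] / [8]
Final shape: (4, 3, 1).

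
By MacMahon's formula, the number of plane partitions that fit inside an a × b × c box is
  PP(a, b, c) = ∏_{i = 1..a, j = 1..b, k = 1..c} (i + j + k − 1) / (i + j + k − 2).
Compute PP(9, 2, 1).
PP(9, 2, 1) = 55

Evaluate the triple product over i = 1..9, j = 1..2, k = 1..1. The factors are (2/1) · (3/2) · (3/2) · (4/3) · (4/3) · (5/4) · (5/4) · (6/5) · … (18 factors total). The numerators and denominators telescope so the product is an integer; carrying out the multiplication exactly gives PP(9, 2, 1) = 55.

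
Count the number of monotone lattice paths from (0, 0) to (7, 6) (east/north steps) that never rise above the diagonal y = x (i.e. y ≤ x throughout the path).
Number of paths = 429

By the reflection principle (André's argument), the number of monotone paths to (7, 6) with n ≤ m that never go above y = x is C(13, 7) − C(13, 8) = 1716 − 1287 = 429.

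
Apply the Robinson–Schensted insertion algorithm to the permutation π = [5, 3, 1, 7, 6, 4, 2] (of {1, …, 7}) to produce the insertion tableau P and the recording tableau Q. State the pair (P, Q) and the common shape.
P = [1, 2] / [3, 4] / [5, 6] / [7];  Q = [1, 4] / [2, 5] / [3, 6] / [7];  common shape = (2, 2, 2, 1)

Row-insert the values π_1, π_2, … into P one at a time, bumping the leftmost entry strictly greater than the inserted value down to the next row. The recording tableau Q records, in position (i, j), the step at which that cell was added to P.
  Insert 5 (step 1): P = [5];  Q = [1]
  Insert 3 (step 2): P = [3] / [5];  Q = [1] / [2]
  Insert 1 (step 3): P = [1] / [3] / [5];  Q = [1] / [2] / [3]
  Insert 7 (step 4): P = [1, 7] / [3] / [5];  Q = [1, 4] / [2] / [3]
  Insert 6 (step 5): P = [1, 6] / [3, 7] / [5];  Q = [1, 4] / [2, 5] / [3]
  Insert 4 (step 6): P = [1, 4] / [3, 6] / [5, 7];  Q = [1, 4] / [2, 5] / [3, 6]
  Insert 2 (step 7): P = [1, 2] / [3, 4] / [5, 6] / [7];  Q = [1, 4] / [2, 5] / [3, 6] / [7]
Final shape: (2, 2, 2, 1).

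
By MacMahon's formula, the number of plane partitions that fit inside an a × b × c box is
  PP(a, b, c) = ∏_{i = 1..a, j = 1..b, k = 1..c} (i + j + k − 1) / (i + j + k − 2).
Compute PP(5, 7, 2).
PP(5, 7, 2) = 169884

Evaluate the triple product over i = 1..5, j = 1..7, k = 1..2. The factors are (2/1) · (3/2) · (3/2) · (4/3) · (4/3) · (5/4) · (5/4) · (6/5) · … (70 factors total). The numerators and denominators telescope so the product is an integer; carrying out the multiplication exactly gives PP(5, 7, 2) = 169884.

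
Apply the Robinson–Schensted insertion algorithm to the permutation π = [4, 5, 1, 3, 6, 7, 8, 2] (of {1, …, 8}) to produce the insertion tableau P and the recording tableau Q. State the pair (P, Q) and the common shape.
P = [1, 2, 6, 7, 8] / [3, 5] / [4];  Q = [1, 2, 5, 6, 7] / [3, 4] / [8];  common shape = (5, 2, 1)

Row-insert the values π_1, π_2, … into P one at a time, bumping the leftmost entry strictly greater than the inserted value down to the next row. The recording tableau Q records, in position (i, j), the step at which that cell was added to P.
  Insert 4 (step 1): P = [4];  Q = [1]
  Insert 5 (step 2): P = [4, 5];  Q = [1, 2]
  Insert 1 (step 3): P = [1, 5] / [4];  Q = [1, 2] / [3]
  Insert 3 (step 4): P = [1, 3] / [4, 5];  Q = [1, 2] / [3, 4]
  Insert 6 (step 5): P = [1, 3, 6] / [4, 5];  Q = [1, 2, 5] / [3, 4]
  Insert 7 (step 6): P = [1, 3, 6, 7] / [4, 5];  Q = [1, 2, 5, 6] / [3, 4]
  Insert 8 (step 7): P = [1, 3, 6, 7, 8] / [4, 5];  Q = [1, 2, 5, 6, 7] / [3, 4]
  Insert 2 (step 8): P = [1, 2, 6, 7, 8] / [3, 5] / [4];  Q = [1, 2, 5, 6, 7] / [3, 4] / [8]
Final shape: (5, 2, 1).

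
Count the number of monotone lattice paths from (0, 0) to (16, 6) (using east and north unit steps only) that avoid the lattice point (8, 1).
Number of paths = 63030

Total paths from (0, 0) to (16, 6): C(22, 16) = 74613. Paths through (8, 1): (paths (0, 0) → (8, 1)) × (paths (8, 1) → (16, 6)) = C(9, 8) · C(13, 8) = 9 · 1287 = 11583. Avoidance count = 74613 − 11583 = 63030.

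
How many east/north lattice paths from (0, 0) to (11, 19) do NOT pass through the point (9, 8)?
Number of paths = 52731120

Total paths from (0, 0) to (11, 19): C(30, 11) = 54627300. Paths through (9, 8): (paths (0, 0) → (9, 8)) × (paths (9, 8) → (11, 19)) = C(17, 9) · C(13, 2) = 24310 · 78 = 1896180. Avoidance count = 54627300 − 1896180 = 52731120.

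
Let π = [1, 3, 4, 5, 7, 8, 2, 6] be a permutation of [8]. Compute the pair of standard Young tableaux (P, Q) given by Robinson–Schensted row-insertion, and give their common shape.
P = [1, 2, 4, 5, 6, 8] / [3, 7];  Q = [1, 2, 3, 4, 5, 6] / [7, 8];  common shape = (6, 2)

Row-insert the values π_1, π_2, … into P one at a time, bumping the leftmost entry strictly greater than the inserted value down to the next row. The recording tableau Q records, in position (i, j), the step at which that cell was added to P.
  Insert 1 (step 1): P = [1];  Q = [1]
  Insert 3 (step 2): P = [1, 3];  Q = [1, 2]
  Insert 4 (step 3): P = [1, 3, 4];  Q = [1, 2, 3]
  Insert 5 (step 4): P = [1, 3, 4, 5];  Q = [1, 2, 3, 4]
  Insert 7 (step 5): P = [1, 3, 4, 5, 7];  Q = [1, 2, 3, 4, 5]
  Insert 8 (step 6): P = [1, 3, 4, 5, 7, 8];  Q = [1, 2, 3, 4, 5, 6]
  Insert 2 (step 7): P = [1, 2, 4, 5, 7, 8] / [3];  Q = [1, 2, 3, 4, 5, 6] / [7]
  Insert 6 (step 8): P = [1, 2, 4, 5, 6, 8] / [3, 7];  Q = [1, 2, 3, 4, 5, 6] / [7, 8]
Final shape: (6, 2).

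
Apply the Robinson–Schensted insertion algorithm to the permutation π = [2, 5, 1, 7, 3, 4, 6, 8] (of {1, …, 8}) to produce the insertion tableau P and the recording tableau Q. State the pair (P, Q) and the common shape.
P = [1, 3, 4, 6, 8] / [2, 5, 7];  Q = [1, 2, 4, 7, 8] / [3, 5, 6];  common shape = (5, 3)

Row-insert the values π_1, π_2, … into P one at a time, bumping the leftmost entry strictly greater than the inserted value down to the next row. The recording tableau Q records, in position (i, j), the step at which that cell was added to P.
  Insert 2 (step 1): P = [2];  Q = [1]
  Insert 5 (step 2): P = [2, 5];  Q = [1, 2]
  Insert 1 (step 3): P = [1, 5] / [2];  Q = [1, 2] / [3]
  Insert 7 (step 4): P = [1, 5, 7] / [2];  Q = [1, 2, 4] / [3]
  Insert 3 (step 5): P = [1, 3, 7] / [2, 5];  Q = [1, 2, 4] / [3, 5]
  Insert 4 (step 6): P = [1, 3, 4] / [2, 5, 7];  Q = [1, 2, 4] / [3, 5, 6]
  Insert 6 (step 7): P = [1, 3, 4, 6] / [2, 5, 7];  Q = [1, 2, 4, 7] / [3, 5, 6]
  Insert 8 (step 8): P = [1, 3, 4, 6, 8] / [2, 5, 7];  Q = [1, 2, 4, 7, 8] / [3, 5, 6]
Final shape: (5, 3).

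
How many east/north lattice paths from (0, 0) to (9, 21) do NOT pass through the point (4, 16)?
Number of paths = 13086210

Total paths from (0, 0) to (9, 21): C(30, 9) = 14307150. Paths through (4, 16): (paths (0, 0) → (4, 16)) × (paths (4, 16) → (9, 21)) = C(20, 4) · C(10, 5) = 4845 · 252 = 1220940. Avoidance count = 14307150 − 1220940 = 13086210.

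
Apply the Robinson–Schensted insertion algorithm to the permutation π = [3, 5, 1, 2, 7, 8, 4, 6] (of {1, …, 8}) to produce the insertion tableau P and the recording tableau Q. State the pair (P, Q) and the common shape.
P = [1, 2, 4, 6] / [3, 5, 7, 8];  Q = [1, 2, 5, 6] / [3, 4, 7, 8];  common shape = (4, 4)

Row-insert the values π_1, π_2, … into P one at a time, bumping the leftmost entry strictly greater than the inserted value down to the next row. The recording tableau Q records, in position (i, j), the step at which that cell was added to P.
  Insert 3 (step 1): P = [3];  Q = [1]
  Insert 5 (step 2): P = [3, 5];  Q = [1, 2]
  Insert 1 (step 3): P = [1, 5] / [3];  Q = [1, 2] / [3]
  Insert 2 (step 4): P = [1, 2] / [3, 5];  Q = [1, 2] / [3, 4]
  Insert 7 (step 5): P = [1, 2, 7] / [3, 5];  Q = [1, 2, 5] / [3, 4]
  Insert 8 (step 6): P = [1, 2, 7, 8] / [3, 5];  Q = [1, 2, 5, 6] / [3, 4]
  Insert 4 (step 7): P = [1, 2, 4, 8] / [3, 5, 7];  Q = [1, 2, 5, 6] / [3, 4, 7]
  Insert 6 (step 8): P = [1, 2, 4, 6] / [3, 5, 7, 8];  Q = [1, 2, 5, 6] / [3, 4, 7, 8]
Final shape: (4, 4).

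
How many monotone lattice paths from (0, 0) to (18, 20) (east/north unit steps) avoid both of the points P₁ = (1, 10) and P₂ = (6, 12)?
Number of paths = 31175793465

Inclusion–exclusion. Total paths: C(38, 18) = 33578000610. Through P₁: C(11, 1)·C(27, 17) = 92799135. Through P₂: C(18, 6)·C(20, 12) = 2338507080. Since P₁ is strictly southwest of P₂, a monotone path through both must visit P₁ then P₂; paths through both = C(11, 1)·C(7, 5)·C(20, 12) = 29099070. Avoid both = 33578000610 − 92799135 − 2338507080 + 29099070 = 31175793465.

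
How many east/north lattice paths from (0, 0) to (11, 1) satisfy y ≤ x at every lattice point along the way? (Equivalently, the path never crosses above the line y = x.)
Number of paths = 11

By the reflection principle (André's argument), the number of monotone paths to (11, 1) with n ≤ m that never go above y = x is C(12, 11) − C(12, 12) = 12 − 1 = 11.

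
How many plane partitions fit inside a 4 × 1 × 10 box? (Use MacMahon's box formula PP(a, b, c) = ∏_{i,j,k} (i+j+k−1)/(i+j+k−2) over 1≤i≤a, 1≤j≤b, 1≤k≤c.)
PP(4, 1, 10) = 1001

Evaluate the triple product over i = 1..4, j = 1..1, k = 1..10. The factors are (2/1) · (3/2) · (4/3) · (5/4) · (6/5) · (7/6) · (8/7) · (9/8) · … (40 factors total). The numerators and denominators telescope so the product is an integer; carrying out the multiplication exactly gives PP(4, 1, 10) = 1001.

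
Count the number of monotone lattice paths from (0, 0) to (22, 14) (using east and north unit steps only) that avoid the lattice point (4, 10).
Number of paths = 3788974885

Total paths from (0, 0) to (22, 14): C(36, 22) = 3796297200. Paths through (4, 10): (paths (0, 0) → (4, 10)) × (paths (4, 10) → (22, 14)) = C(14, 4) · C(22, 18) = 1001 · 7315 = 7322315. Avoidance count = 3796297200 − 7322315 = 3788974885.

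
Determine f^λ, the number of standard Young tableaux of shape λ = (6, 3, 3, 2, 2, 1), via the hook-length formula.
# SYT of shape (6, 3, 3, 2, 2, 1) = 2475200

Hook-length formula: f^λ = n! / Π hook(c), product over all cells c of the Young diagram. For λ = (6, 3, 3, 2, 2, 1), n = 17 boxes. Hook lengths by row (left-to-right, top-to-bottom): [11, 9, 6, 3, 2, 1]; [7, 5, 2]; [6, 4, 1]; [4, 2]; [3, 1]; [1]. Product of hooks = 143700480. So f^λ = 17! / 143700480 = 355687428096000 / 143700480 = 2475200.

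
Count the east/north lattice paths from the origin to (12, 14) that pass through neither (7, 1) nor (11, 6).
Number of paths = 9486844

Inclusion–exclusion. Total paths: C(26, 12) = 9657700. Through P₁: C(8, 7)·C(18, 5) = 68544. Through P₂: C(17, 11)·C(9, 1) = 111384. Since P₁ is strictly southwest of P₂, a monotone path through both must visit P₁ then P₂; paths through both = C(8, 7)·C(9, 4)·C(9, 1) = 9072. Avoid both = 9657700 − 68544 − 111384 + 9072 = 9486844.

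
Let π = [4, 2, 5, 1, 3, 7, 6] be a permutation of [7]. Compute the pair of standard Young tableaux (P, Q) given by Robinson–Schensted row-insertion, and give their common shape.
P = [1, 3, 6] / [2, 5, 7] / [4];  Q = [1, 3, 6] / [2, 5, 7] / [4];  common shape = (3, 3, 1)

Row-insert the values π_1, π_2, … into P one at a time, bumping the leftmost entry strictly greater than the inserted value down to the next row. The recording tableau Q records, in position (i, j), the step at which that cell was added to P.
  Insert 4 (step 1): P = [4];  Q = [1]
  Insert 2 (step 2): P = [2] / [4];  Q = [1] / [2]
  Insert 5 (step 3): P = [2, 5] / [4];  Q = [1, 3] / [2]
  Insert 1 (step 4): P = [1, 5] / [2] / [4];  Q = [1, 3] / [2] / [4]
  Insert 3 (step 5): P = [1, 3] / [2, 5] / [4];  Q = [1, 3] / [2, 5] / [4]
  Insert 7 (step 6): P = [1, 3, 7] / [2, 5] / [4];  Q = [1, 3, 6] / [2, 5] / [4]
  Insert 6 (step 7): P = [1, 3, 6] / [2, 5, 7] / [4];  Q = [1, 3, 6] / [2, 5, 7] / [4]
Final shape: (3, 3, 1).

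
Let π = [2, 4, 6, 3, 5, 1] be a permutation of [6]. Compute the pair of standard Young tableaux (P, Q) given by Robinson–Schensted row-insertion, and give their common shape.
P = [1, 3, 5] / [2, 6] / [4];  Q = [1, 2, 3] / [4, 5] / [6];  common shape = (3, 2, 1)

Row-insert the values π_1, π_2, … into P one at a time, bumping the leftmost entry strictly greater than the inserted value down to the next row. The recording tableau Q records, in position (i, j), the step at which that cell was added to P.
  Insert 2 (step 1): P = [2];  Q = [1]
  Insert 4 (step 2): P = [2, 4];  Q = [1, 2]
  Insert 6 (step 3): P = [2, 4, 6];  Q = [1, 2, 3]
  Insert 3 (step 4): P = [2, 3, 6] / [4];  Q = [1, 2, 3] / [4]
  Insert 5 (step 5): P = [2, 3, 5] / [4, 6];  Q = [1, 2, 3] / [4, 5]
  Insert 1 (step 6): P = [1, 3, 5] / [2, 6] / [4];  Q = [1, 2, 3] / [4, 5] / [6]
Final shape: (3, 2, 1).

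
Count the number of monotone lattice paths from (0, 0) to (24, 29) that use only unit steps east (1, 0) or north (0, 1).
Number of paths = 779255311989700

A monotone lattice path from (0, 0) to (24, 29) consists of 24 east steps and 29 north steps in some order, so it is determined by which 24 of the 53 steps are east. The count is C(53, 24) = 779255311989700.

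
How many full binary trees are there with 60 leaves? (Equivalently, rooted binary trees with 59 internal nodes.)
C_59 = 405944995127576985730643443367112

These full binary trees are counted by the Catalan number C_n = (1/(n + 1)) · C(2n, n). For n = 59: C_59 = (1/60) · C(118, 59) = 24356699707654619143838606602026720/60 = 405944995127576985730643443367112.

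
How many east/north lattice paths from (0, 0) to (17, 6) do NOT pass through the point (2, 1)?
Number of paths = 54435

Total paths from (0, 0) to (17, 6): C(23, 17) = 100947. Paths through (2, 1): (paths (0, 0) → (2, 1)) × (paths (2, 1) → (17, 6)) = C(3, 2) · C(20, 15) = 3 · 15504 = 46512. Avoidance count = 100947 − 46512 = 54435.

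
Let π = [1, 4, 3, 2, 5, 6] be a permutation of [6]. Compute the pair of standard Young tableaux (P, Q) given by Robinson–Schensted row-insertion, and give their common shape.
P = [1, 2, 5, 6] / [3] / [4];  Q = [1, 2, 5, 6] / [3] / [4];  common shape = (4, 1, 1)

Row-insert the values π_1, π_2, … into P one at a time, bumping the leftmost entry strictly greater than the inserted value down to the next row. The recording tableau Q records, in position (i, j), the step at which that cell was added to P.
  Insert 1 (step 1): P = [1];  Q = [1]
  Insert 4 (step 2): P = [1, 4];  Q = [1, 2]
  Insert 3 (step 3): P = [1, 3] / [4];  Q = [1, 2] / [3]
  Insert 2 (step 4): P = [1, 2] / [3] / [4];  Q = [1, 2] / [3] / [4]
  Insert 5 (step 5): P = [1, 2, 5] / [3] / [4];  Q = [1, 2, 5] / [3] / [4]
  Insert 6 (step 6): P = [1, 2, 5, 6] / [3] / [4];  Q = [1, 2, 5, 6] / [3] / [4]
Final shape: (4, 1, 1).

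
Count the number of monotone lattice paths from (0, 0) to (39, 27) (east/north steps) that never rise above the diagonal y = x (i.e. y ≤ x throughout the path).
Number of paths = 796507157381383448

By the reflection principle (André's argument), the number of monotone paths to (39, 27) with n ≤ m that never go above y = x is C(66, 39) − C(66, 40) = 2450791253481179840 − 1654284096099796392 = 796507157381383448.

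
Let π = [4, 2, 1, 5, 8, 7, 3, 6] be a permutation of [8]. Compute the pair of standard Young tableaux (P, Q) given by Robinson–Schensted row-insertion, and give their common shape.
P = [1, 3, 6] / [2, 5, 7] / [4, 8];  Q = [1, 4, 5] / [2, 6, 8] / [3, 7];  common shape = (3, 3, 2)

Row-insert the values π_1, π_2, … into P one at a time, bumping the leftmost entry strictly greater than the inserted value down to the next row. The recording tableau Q records, in position (i, j), the step at which that cell was added to P.
  Insert 4 (step 1): P = [4];  Q = [1]
  Insert 2 (step 2): P = [2] / [4];  Q = [1] / [2]
  Insert 1 (step 3): P = [1] / [2] / [4];  Q = [1] / [2] / [3]
  Insert 5 (step 4): P = [1, 5] / [2] / [4];  Q = [1, 4] / [2] / [3]
  Insert 8 (step 5): P = [1, 5, 8] / [2] / [4];  Q = [1, 4, 5] / [2] / [3]
  Insert 7 (step 6): P = [1, 5, 7] / [2, 8] / [4];  Q = [1, 4, 5] / [2, 6] / [3]
  Insert 3 (step 7): P = [1, 3, 7] / [2, 5] / [4, 8];  Q = [1, 4, 5] / [2, 6] / [3, 7]
  Insert 6 (step 8): P = [1, 3, 6] / [2, 5, 7] / [4, 8];  Q = [1, 4, 5] / [2, 6, 8] / [3, 7]
Final shape: (3, 3, 2).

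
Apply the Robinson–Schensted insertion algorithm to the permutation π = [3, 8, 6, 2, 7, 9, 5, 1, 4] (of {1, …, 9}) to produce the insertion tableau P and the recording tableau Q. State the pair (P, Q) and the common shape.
P = [1, 4, 7, 9] / [2, 5] / [3, 6] / [8];  Q = [1, 2, 5, 6] / [3, 7] / [4, 9] / [8];  common shape = (4, 2, 2, 1)

Row-insert the values π_1, π_2, … into P one at a time, bumping the leftmost entry strictly greater than the inserted value down to the next row. The recording tableau Q records, in position (i, j), the step at which that cell was added to P.
  Insert 3 (step 1): P = [3];  Q = [1]
  Insert 8 (step 2): P = [3, 8];  Q = [1, 2]
  Insert 6 (step 3): P = [3, 6] / [8];  Q = [1, 2] / [3]
  Insert 2 (step 4): P = [2, 6] / [3] / [8];  Q = [1, 2] / [3] / [4]
  Insert 7 (step 5): P = [2, 6, 7] / [3] / [8];  Q = [1, 2, 5] / [3] / [4]
  Insert 9 (step 6): P = [2, 6, 7, 9] / [3] / [8];  Q = [1, 2, 5, 6] / [3] / [4]
  Insert 5 (step 7): P = [2, 5, 7, 9] / [3, 6] / [8];  Q = [1, 2, 5, 6] / [3, 7] / [4]
  Insert 1 (step 8): P = [1, 5, 7, 9] / [2, 6] / [3] / [8];  Q = [1, 2, 5, 6] / [3, 7] / [4] / [8]
  Insert 4 (step 9): P = [1, 4, 7, 9] / [2, 5] / [3, 6] / [8];  Q = [1, 2, 5, 6] / [3, 7] / [4, 9] / [8]
Final shape: (4, 2, 2, 1).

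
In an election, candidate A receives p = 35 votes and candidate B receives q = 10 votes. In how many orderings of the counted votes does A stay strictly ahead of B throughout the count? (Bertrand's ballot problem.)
Strict-lead orderings = 1772326270

Total orderings of the 45 votes with 35 for A: C(45, 35) = 3190187286. By the Bertrand ballot formula (Cycle Lemma / reflection principle), the number of orderings in which A is strictly ahead of B throughout is (p − q)/(p + q) · C(p + q, p) = (35 − 10)/(35 + 10) · 3190187286 = 1772326270.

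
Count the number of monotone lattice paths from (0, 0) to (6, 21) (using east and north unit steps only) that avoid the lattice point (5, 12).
Number of paths = 234130

Total paths from (0, 0) to (6, 21): C(27, 6) = 296010. Paths through (5, 12): (paths (0, 0) → (5, 12)) × (paths (5, 12) → (6, 21)) = C(17, 5) · C(10, 1) = 6188 · 10 = 61880. Avoidance count = 296010 − 61880 = 234130.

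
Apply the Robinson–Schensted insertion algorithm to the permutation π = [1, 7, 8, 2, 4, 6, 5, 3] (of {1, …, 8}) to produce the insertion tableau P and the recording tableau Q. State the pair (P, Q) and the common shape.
P = [1, 2, 3, 5] / [4, 8] / [6] / [7];  Q = [1, 2, 3, 6] / [4, 5] / [7] / [8];  common shape = (4, 2, 1, 1)

Row-insert the values π_1, π_2, … into P one at a time, bumping the leftmost entry strictly greater than the inserted value down to the next row. The recording tableau Q records, in position (i, j), the step at which that cell was added to P.
  Insert 1 (step 1): P = [1];  Q = [1]
  Insert 7 (step 2): P = [1, 7];  Q = [1, 2]
  Insert 8 (step 3): P = [1, 7, 8];  Q = [1, 2, 3]
  Insert 2 (step 4): P = [1, 2, 8] / [7];  Q = [1, 2, 3] / [4]
  Insert 4 (step 5): P = [1, 2, 4] / [7, 8];  Q = [1, 2, 3] / [4, 5]
  Insert 6 (step 6): P = [1, 2, 4, 6] / [7, 8];  Q = [1, 2, 3, 6] / [4, 5]
  Insert 5 (step 7): P = [1, 2, 4, 5] / [6, 8] / [7];  Q = [1, 2, 3, 6] / [4, 5] / [7]
  Insert 3 (step 8): P = [1, 2, 3, 5] / [4, 8] / [6] / [7];  Q = [1, 2, 3, 6] / [4, 5] / [7] / [8]
Final shape: (4, 2, 1, 1).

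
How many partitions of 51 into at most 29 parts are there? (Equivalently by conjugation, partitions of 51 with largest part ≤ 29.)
p(51, parts ≤ 29) = 236437

Use the recurrence p(n, m) = p(n, m−1) + p(n−m, m): either the largest part is < m (count p(n, m−1)) or the largest part is exactly m (remove one copy of m, count p(n−m, m)). With p(0, ·) = 1 this gives p(51, parts ≤ 29) = 236437. (By conjugating Young diagrams, this also counts partitions of 51 into at most 29 parts.)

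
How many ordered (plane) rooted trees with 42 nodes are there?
C_41 = 10113918591637898134020

These ordered rooted trees are counted by the Catalan number C_n = (1/(n + 1)) · C(2n, n). For n = 41: C_41 = (1/42) · C(82, 41) = 424784580848791721628840/42 = 10113918591637898134020.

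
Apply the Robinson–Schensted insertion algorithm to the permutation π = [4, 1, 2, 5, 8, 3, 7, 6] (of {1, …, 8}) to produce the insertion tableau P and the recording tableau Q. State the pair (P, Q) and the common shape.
P = [1, 2, 3, 6] / [4, 5, 7] / [8];  Q = [1, 3, 4, 5] / [2, 6, 7] / [8];  common shape = (4, 3, 1)

Row-insert the values π_1, π_2, … into P one at a time, bumping the leftmost entry strictly greater than the inserted value down to the next row. The recording tableau Q records, in position (i, j), the step at which that cell was added to P.
  Insert 4 (step 1): P = [4];  Q = [1]
  Insert 1 (step 2): P = [1] / [4];  Q = [1] / [2]
  Insert 2 (step 3): P = [1, 2] / [4];  Q = [1, 3] / [2]
  Insert 5 (step 4): P = [1, 2, 5] / [4];  Q = [1, 3, 4] / [2]
  Insert 8 (step 5): P = [1, 2, 5, 8] / [4];  Q = [1, 3, 4, 5] / [2]
  Insert 3 (step 6): P = [1, 2, 3, 8] / [4, 5];  Q = [1, 3, 4, 5] / [2, 6]
  Insert 7 (step 7): P = [1, 2, 3, 7] / [4, 5, 8];  Q = [1, 3, 4, 5] / [2, 6, 7]
  Insert 6 (step 8): P = [1, 2, 3, 6] / [4, 5, 7] / [8];  Q = [1, 3, 4, 5] / [2, 6, 7] / [8]
Final shape: (4, 3, 1).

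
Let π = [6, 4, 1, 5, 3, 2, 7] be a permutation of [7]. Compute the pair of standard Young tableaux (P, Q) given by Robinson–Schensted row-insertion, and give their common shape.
P = [1, 2, 7] / [3, 5] / [4] / [6];  Q = [1, 4, 7] / [2, 5] / [3] / [6];  common shape = (3, 2, 1, 1)

Row-insert the values π_1, π_2, … into P one at a time, bumping the leftmost entry strictly greater than the inserted value down to the next row. The recording tableau Q records, in position (i, j), the step at which that cell was added to P.
  Insert 6 (step 1): P = [6];  Q = [1]
  Insert 4 (step 2): P = [4] / [6];  Q = [1] / [2]
  Insert 1 (step 3): P = [1] / [4] / [6];  Q = [1] / [2] / [3]
  Insert 5 (step 4): P = [1, 5] / [4] / [6];  Q = [1, 4] / [2] / [3]
  Insert 3 (step 5): P = [1, 3] / [4, 5] / [6];  Q = [1, 4] / [2, 5] / [3]
  Insert 2 (step 6): P = [1, 2] / [3, 5] / [4] / [6];  Q = [1, 4] / [2, 5] / [3] / [6]
  Insert 7 (step 7): P = [1, 2, 7] / [3, 5] / [4] / [6];  Q = [1, 4, 7] / [2, 5] / [3] / [6]
Final shape: (3, 2, 1, 1).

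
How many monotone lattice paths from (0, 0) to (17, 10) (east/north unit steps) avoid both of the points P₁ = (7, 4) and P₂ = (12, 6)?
Number of paths = 4327761

Inclusion–exclusion. Total paths: C(27, 17) = 8436285. Through P₁: C(11, 7)·C(16, 10) = 2642640. Through P₂: C(18, 12)·C(9, 5) = 2339064. Since P₁ is strictly southwest of P₂, a monotone path through both must visit P₁ then P₂; paths through both = C(11, 7)·C(7, 5)·C(9, 5) = 873180. Avoid both = 8436285 − 2642640 − 2339064 + 873180 = 4327761.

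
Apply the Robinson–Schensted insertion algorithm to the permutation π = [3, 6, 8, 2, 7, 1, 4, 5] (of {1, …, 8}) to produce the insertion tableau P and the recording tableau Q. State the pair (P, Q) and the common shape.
P = [1, 4, 5] / [2, 6, 7] / [3, 8];  Q = [1, 2, 3] / [4, 5, 8] / [6, 7];  common shape = (3, 3, 2)

Row-insert the values π_1, π_2, … into P one at a time, bumping the leftmost entry strictly greater than the inserted value down to the next row. The recording tableau Q records, in position (i, j), the step at which that cell was added to P.
  Insert 3 (step 1): P = [3];  Q = [1]
  Insert 6 (step 2): P = [3, 6];  Q = [1, 2]
  Insert 8 (step 3): P = [3, 6, 8];  Q = [1, 2, 3]
  Insert 2 (step 4): P = [2, 6, 8] / [3];  Q = [1, 2, 3] / [4]
  Insert 7 (step 5): P = [2, 6, 7] / [3, 8];  Q = [1, 2, 3] / [4, 5]
  Insert 1 (step 6): P = [1, 6, 7] / [2, 8] / [3];  Q = [1, 2, 3] / [4, 5] / [6]
  Insert 4 (step 7): P = [1, 4, 7] / [2, 6] / [3, 8];  Q = [1, 2, 3] / [4, 5] / [6, 7]
  Insert 5 (step 8): P = [1, 4, 5] / [2, 6, 7] / [3, 8];  Q = [1, 2, 3] / [4, 5, 8] / [6, 7]
Final shape: (3, 3, 2).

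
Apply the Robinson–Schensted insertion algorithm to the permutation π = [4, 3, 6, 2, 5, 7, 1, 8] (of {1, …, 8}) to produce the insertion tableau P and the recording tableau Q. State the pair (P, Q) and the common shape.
P = [1, 5, 7, 8] / [2, 6] / [3] / [4];  Q = [1, 3, 6, 8] / [2, 5] / [4] / [7];  common shape = (4, 2, 1, 1)

Row-insert the values π_1, π_2, … into P one at a time, bumping the leftmost entry strictly greater than the inserted value down to the next row. The recording tableau Q records, in position (i, j), the step at which that cell was added to P.
  Insert 4 (step 1): P = [4];  Q = [1]
  Insert 3 (step 2): P = [3] / [4];  Q = [1] / [2]
  Insert 6 (step 3): P = [3, 6] / [4];  Q = [1, 3] / [2]
  Insert 2 (step 4): P = [2, 6] / [3] / [4];  Q = [1, 3] / [2] / [4]
  Insert 5 (step 5): P = [2, 5] / [3, 6] / [4];  Q = [1, 3] / [2, 5] / [4]
  Insert 7 (step 6): P = [2, 5, 7] / [3, 6] / [4];  Q = [1, 3, 6] / [2, 5] / [4]
  Insert 1 (step 7): P = [1, 5, 7] / [2, 6] / [3] / [4];  Q = [1, 3, 6] / [2, 5] / [4] / [7]
  Insert 8 (step 8): P = [1, 5, 7, 8] / [2, 6] / [3] / [4];  Q = [1, 3, 6, 8] / [2, 5] / [4] / [7]
Final shape: (4, 2, 1, 1).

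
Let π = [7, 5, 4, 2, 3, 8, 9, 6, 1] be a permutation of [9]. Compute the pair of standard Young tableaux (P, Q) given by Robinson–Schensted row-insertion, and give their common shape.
P = [1, 3, 6, 9] / [2, 8] / [4] / [5] / [7];  Q = [1, 5, 6, 7] / [2, 8] / [3] / [4] / [9];  common shape = (4, 2, 1, 1, 1)

Row-insert the values π_1, π_2, … into P one at a time, bumping the leftmost entry strictly greater than the inserted value down to the next row. The recording tableau Q records, in position (i, j), the step at which that cell was added to P.
  Insert 7 (step 1): P = [7];  Q = [1]
  Insert 5 (step 2): P = [5] / [7];  Q = [1] / [2]
  Insert 4 (step 3): P = [4] / [5] / [7];  Q = [1] / [2] / [3]
  Insert 2 (step 4): P = [2] / [4] / [5] / [7];  Q = [1] / [2] / [3] / [4]
  Insert 3 (step 5): P = [2, 3] / [4] / [5] / [7];  Q = [1, 5] / [2] / [3] / [4]
  Insert 8 (step 6): P = [2, 3, 8] / [4] / [5] / [7];  Q = [1, 5, 6] / [2] / [3] / [4]
  Insert 9 (step 7): P = [2, 3, 8, 9] / [4] / [5] / [7];  Q = [1, 5, 6, 7] / [2] / [3] / [4]
  Insert 6 (step 8): P = [2, 3, 6, 9] / [4, 8] / [5] / [7];  Q = [1, 5, 6, 7] / [2, 8] / [3] / [4]
  Insert 1 (step 9): P = [1, 3, 6, 9] / [2, 8] / [4] / [5] / [7];  Q = [1, 5, 6, 7] / [2, 8] / [3] / [4] / [9]
Final shape: (4, 2, 1, 1, 1).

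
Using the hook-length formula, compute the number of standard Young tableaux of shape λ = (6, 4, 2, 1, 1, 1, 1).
# SYT of shape (6, 4, 2, 1, 1, 1, 1) = 600600

Hook-length formula: f^λ = n! / Π hook(c), product over all cells c of the Young diagram. For λ = (6, 4, 2, 1, 1, 1, 1), n = 16 boxes. Hook lengths by row (left-to-right, top-to-bottom): [12, 7, 5, 4, 2, 1]; [9, 4, 2, 1]; [6, 1]; [4]; [3]; [2]; [1]. Product of hooks = 34836480. So f^λ = 16! / 34836480 = 20922789888000 / 34836480 = 600600.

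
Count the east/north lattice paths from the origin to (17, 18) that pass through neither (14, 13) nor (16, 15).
Number of paths = 2693541270

Inclusion–exclusion. Total paths: C(35, 17) = 4537567650. Through P₁: C(27, 14)·C(8, 3) = 1123264800. Through P₂: C(31, 16)·C(4, 1) = 1202160780. Since P₁ is strictly southwest of P₂, a monotone path through both must visit P₁ then P₂; paths through both = C(27, 14)·C(4, 2)·C(4, 1) = 481399200. Avoid both = 4537567650 − 1123264800 − 1202160780 + 481399200 = 2693541270.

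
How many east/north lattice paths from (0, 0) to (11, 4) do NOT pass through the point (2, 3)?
Number of paths = 1265

Total paths from (0, 0) to (11, 4): C(15, 11) = 1365. Paths through (2, 3): (paths (0, 0) → (2, 3)) × (paths (2, 3) → (11, 4)) = C(5, 2) · C(10, 9) = 10 · 10 = 100. Avoidance count = 1365 − 100 = 1265.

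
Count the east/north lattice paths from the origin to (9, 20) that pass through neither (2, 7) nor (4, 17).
Number of paths = 7022181

Inclusion–exclusion. Total paths: C(29, 9) = 10015005. Through P₁: C(9, 2)·C(20, 7) = 2790720. Through P₂: C(21, 4)·C(8, 5) = 335160. Since P₁ is strictly southwest of P₂, a monotone path through both must visit P₁ then P₂; paths through both = C(9, 2)·C(12, 2)·C(8, 5) = 133056. Avoid both = 10015005 − 2790720 − 335160 + 133056 = 7022181.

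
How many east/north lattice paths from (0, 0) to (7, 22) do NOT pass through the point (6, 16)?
Number of paths = 1038489

Total paths from (0, 0) to (7, 22): C(29, 7) = 1560780. Paths through (6, 16): (paths (0, 0) → (6, 16)) × (paths (6, 16) → (7, 22)) = C(22, 6) · C(7, 1) = 74613 · 7 = 522291. Avoidance count = 1560780 − 522291 = 1038489.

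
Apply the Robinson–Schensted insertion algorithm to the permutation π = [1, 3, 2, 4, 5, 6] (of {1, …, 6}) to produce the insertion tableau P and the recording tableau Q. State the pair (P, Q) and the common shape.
P = [1, 2, 4, 5, 6] / [3];  Q = [1, 2, 4, 5, 6] / [3];  common shape = (5, 1)

Row-insert the values π_1, π_2, … into P one at a time, bumping the leftmost entry strictly greater than the inserted value down to the next row. The recording tableau Q records, in position (i, j), the step at which that cell was added to P.
  Insert 1 (step 1): P = [1];  Q = [1]
  Insert 3 (step 2): P = [1, 3];  Q = [1, 2]
  Insert 2 (step 3): P = [1, 2] / [3];  Q = [1, 2] / [3]
  Insert 4 (step 4): P = [1, 2, 4] / [3];  Q = [1, 2, 4] / [3]
  Insert 5 (step 5): P = [1, 2, 4, 5] / [3];  Q = [1, 2, 4, 5] / [3]
  Insert 6 (step 6): P = [1, 2, 4, 5, 6] / [3];  Q = [1, 2, 4, 5, 6] / [3]
Final shape: (5, 1).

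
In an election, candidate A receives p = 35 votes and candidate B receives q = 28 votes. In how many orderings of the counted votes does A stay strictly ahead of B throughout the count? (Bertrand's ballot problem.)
Strict-lead orderings = 69923143311577493

Total orderings of the 63 votes with 35 for A: C(63, 35) = 629308289804197437. By the Bertrand ballot formula (Cycle Lemma / reflection principle), the number of orderings in which A is strictly ahead of B throughout is (p − q)/(p + q) · C(p + q, p) = (35 − 28)/(35 + 28) · 629308289804197437 = 69923143311577493.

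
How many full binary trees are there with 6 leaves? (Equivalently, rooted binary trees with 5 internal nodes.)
C_5 = 42

These full binary trees are counted by the Catalan number C_n = (1/(n + 1)) · C(2n, n). For n = 5: C_5 = (1/6) · C(10, 5) = 252/6 = 42.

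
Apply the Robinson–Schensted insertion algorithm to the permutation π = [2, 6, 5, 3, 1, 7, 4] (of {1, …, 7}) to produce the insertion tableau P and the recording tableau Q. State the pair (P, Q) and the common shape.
P = [1, 3, 4] / [2, 7] / [5] / [6];  Q = [1, 2, 6] / [3, 7] / [4] / [5];  common shape = (3, 2, 1, 1)

Row-insert the values π_1, π_2, … into P one at a time, bumping the leftmost entry strictly greater than the inserted value down to the next row. The recording tableau Q records, in position (i, j), the step at which that cell was added to P.
  Insert 2 (step 1): P = [2];  Q = [1]
  Insert 6 (step 2): P = [2, 6];  Q = [1, 2]
  Insert 5 (step 3): P = [2, 5] / [6];  Q = [1, 2] / [3]
  Insert 3 (step 4): P = [2, 3] / [5] / [6];  Q = [1, 2] / [3] / [4]
  Insert 1 (step 5): P = [1, 3] / [2] / [5] / [6];  Q = [1, 2] / [3] / [4] / [5]
  Insert 7 (step 6): P = [1, 3, 7] / [2] / [5] / [6];  Q = [1, 2, 6] / [3] / [4] / [5]
  Insert 4 (step 7): P = [1, 3, 4] / [2, 7] / [5] / [6];  Q = [1, 2, 6] / [3, 7] / [4] / [5]
Final shape: (3, 2, 1, 1).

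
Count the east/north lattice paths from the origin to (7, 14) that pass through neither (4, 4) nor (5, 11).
Number of paths = 58180

Inclusion–exclusion. Total paths: C(21, 7) = 116280. Through P₁: C(8, 4)·C(13, 3) = 20020. Through P₂: C(16, 5)·C(5, 2) = 43680. Since P₁ is strictly southwest of P₂, a monotone path through both must visit P₁ then P₂; paths through both = C(8, 4)·C(8, 1)·C(5, 2) = 5600. Avoid both = 116280 − 20020 − 43680 + 5600 = 58180.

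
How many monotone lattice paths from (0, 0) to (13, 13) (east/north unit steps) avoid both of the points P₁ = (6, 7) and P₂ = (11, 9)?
Number of paths = 5477084

Inclusion–exclusion. Total paths: C(26, 13) = 10400600. Through P₁: C(13, 6)·C(13, 7) = 2944656. Through P₂: C(20, 11)·C(6, 2) = 2519400. Since P₁ is strictly southwest of P₂, a monotone path through both must visit P₁ then P₂; paths through both = C(13, 6)·C(7, 5)·C(6, 2) = 540540. Avoid both = 10400600 − 2944656 − 2519400 + 540540 = 5477084.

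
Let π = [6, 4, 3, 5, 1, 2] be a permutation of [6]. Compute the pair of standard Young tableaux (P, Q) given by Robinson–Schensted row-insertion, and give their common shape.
P = [1, 2] / [3, 5] / [4] / [6];  Q = [1, 4] / [2, 6] / [3] / [5];  common shape = (2, 2, 1, 1)

Row-insert the values π_1, π_2, … into P one at a time, bumping the leftmost entry strictly greater than the inserted value down to the next row. The recording tableau Q records, in position (i, j), the step at which that cell was added to P.
  Insert 6 (step 1): P = [6];  Q = [1]
  Insert 4 (step 2): P = [4] / [6];  Q = [1] / [2]
  Insert 3 (step 3): P = [3] / [4] / [6];  Q = [1] / [2] / [3]
  Insert 5 (step 4): P = [3, 5] / [4] / [6];  Q = [1, 4] / [2] / [3]
  Insert 1 (step 5): P = [1, 5] / [3] / [4] / [6];  Q = [1, 4] / [2] / [3] / [5]
  Insert 2 (step 6): P = [1, 2] / [3, 5] / [4] / [6];  Q = [1, 4] / [2, 6] / [3] / [5]
Final shape: (2, 2, 1, 1).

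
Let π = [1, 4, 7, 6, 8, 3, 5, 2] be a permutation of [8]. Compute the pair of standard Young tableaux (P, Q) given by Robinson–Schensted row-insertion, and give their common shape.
P = [1, 2, 5, 8] / [3, 6] / [4] / [7];  Q = [1, 2, 3, 5] / [4, 7] / [6] / [8];  common shape = (4, 2, 1, 1)

Row-insert the values π_1, π_2, … into P one at a time, bumping the leftmost entry strictly greater than the inserted value down to the next row. The recording tableau Q records, in position (i, j), the step at which that cell was added to P.
  Insert 1 (step 1): P = [1];  Q = [1]
  Insert 4 (step 2): P = [1, 4];  Q = [1, 2]
  Insert 7 (step 3): P = [1, 4, 7];  Q = [1, 2, 3]
  Insert 6 (step 4): P = [1, 4, 6] / [7];  Q = [1, 2, 3] / [4]
  Insert 8 (step 5): P = [1, 4, 6, 8] / [7];  Q = [1, 2, 3, 5] / [4]
  Insert 3 (step 6): P = [1, 3, 6, 8] / [4] / [7];  Q = [1, 2, 3, 5] / [4] / [6]
  Insert 5 (step 7): P = [1, 3, 5, 8] / [4, 6] / [7];  Q = [1, 2, 3, 5] / [4, 7] / [6]
  Insert 2 (step 8): P = [1, 2, 5, 8] / [3, 6] / [4] / [7];  Q = [1, 2, 3, 5] / [4, 7] / [6] / [8]
Final shape: (4, 2, 1, 1).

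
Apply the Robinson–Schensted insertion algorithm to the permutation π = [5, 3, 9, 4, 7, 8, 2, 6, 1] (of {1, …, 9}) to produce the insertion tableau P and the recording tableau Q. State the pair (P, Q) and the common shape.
P = [1, 4, 6, 8] / [2, 7] / [3, 9] / [5];  Q = [1, 3, 5, 6] / [2, 4] / [7, 8] / [9];  common shape = (4, 2, 2, 1)

Row-insert the values π_1, π_2, … into P one at a time, bumping the leftmost entry strictly greater than the inserted value down to the next row. The recording tableau Q records, in position (i, j), the step at which that cell was added to P.
  Insert 5 (step 1): P = [5];  Q = [1]
  Insert 3 (step 2): P = [3] / [5];  Q = [1] / [2]
  Insert 9 (step 3): P = [3, 9] / [5];  Q = [1, 3] / [2]
  Insert 4 (step 4): P = [3, 4] / [5, 9];  Q = [1, 3] / [2, 4]
  Insert 7 (step 5): P = [3, 4, 7] / [5, 9];  Q = [1, 3, 5] / [2, 4]
  Insert 8 (step 6): P = [3, 4, 7, 8] / [5, 9];  Q = [1, 3, 5, 6] / [2, 4]
  Insert 2 (step 7): P = [2, 4, 7, 8] / [3, 9] / [5];  Q = [1, 3, 5, 6] / [2, 4] / [7]
  Insert 6 (step 8): P = [2, 4, 6, 8] / [3, 7] / [5, 9];  Q = [1, 3, 5, 6] / [2, 4] / [7, 8]
  Insert 1 (step 9): P = [1, 4, 6, 8] / [2, 7] / [3, 9] / [5];  Q = [1, 3, 5, 6] / [2, 4] / [7, 8] / [9]
Final shape: (4, 2, 2, 1).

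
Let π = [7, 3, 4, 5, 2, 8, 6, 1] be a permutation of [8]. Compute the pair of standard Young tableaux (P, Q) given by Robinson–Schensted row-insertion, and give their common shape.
P = [1, 4, 5, 6] / [2, 8] / [3] / [7];  Q = [1, 3, 4, 6] / [2, 7] / [5] / [8];  common shape = (4, 2, 1, 1)

Row-insert the values π_1, π_2, … into P one at a time, bumping the leftmost entry strictly greater than the inserted value down to the next row. The recording tableau Q records, in position (i, j), the step at which that cell was added to P.
  Insert 7 (step 1): P = [7];  Q = [1]
  Insert 3 (step 2): P = [3] / [7];  Q = [1] / [2]
  Insert 4 (step 3): P = [3, 4] / [7];  Q = [1, 3] / [2]
  Insert 5 (step 4): P = [3, 4, 5] / [7];  Q = [1, 3, 4] / [2]
  Insert 2 (step 5): P = [2, 4, 5] / [3] / [7];  Q = [1, 3, 4] / [2] / [5]
  Insert 8 (step 6): P = [2, 4, 5, 8] / [3] / [7];  Q = [1, 3, 4, 6] / [2] / [5]
  Insert 6 (step 7): P = [2, 4, 5, 6] / [3, 8] / [7];  Q = [1, 3, 4, 6] / [2, 7] / [5]
  Insert 1 (step 8): P = [1, 4, 5, 6] / [2, 8] / [3] / [7];  Q = [1, 3, 4, 6] / [2, 7] / [5] / [8]
Final shape: (4, 2, 1, 1).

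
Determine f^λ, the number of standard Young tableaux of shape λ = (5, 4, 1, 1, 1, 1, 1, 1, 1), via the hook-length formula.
# SYT of shape (5, 4, 1, 1, 1, 1, 1, 1, 1) = 80640

Hook-length formula: f^λ = n! / Π hook(c), product over all cells c of the Young diagram. For λ = (5, 4, 1, 1, 1, 1, 1, 1, 1), n = 16 boxes. Hook lengths by row (left-to-right, top-to-bottom): [13, 5, 4, 3, 1]; [11, 3, 2, 1]; [7]; [6]; [5]; [4]; [3]; [2]; [1]. Product of hooks = 259459200. So f^λ = 16! / 259459200 = 20922789888000 / 259459200 = 80640.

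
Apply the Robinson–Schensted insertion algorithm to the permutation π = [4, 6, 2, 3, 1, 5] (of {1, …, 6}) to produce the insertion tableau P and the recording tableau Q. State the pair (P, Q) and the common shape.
P = [1, 3, 5] / [2, 6] / [4];  Q = [1, 2, 6] / [3, 4] / [5];  common shape = (3, 2, 1)

Row-insert the values π_1, π_2, … into P one at a time, bumping the leftmost entry strictly greater than the inserted value down to the next row. The recording tableau Q records, in position (i, j), the step at which that cell was added to P.
  Insert 4 (step 1): P = [4];  Q = [1]
  Insert 6 (step 2): P = [4, 6];  Q = [1, 2]
  Insert 2 (step 3): P = [2, 6] / [4];  Q = [1, 2] / [3]
  Insert 3 (step 4): P = [2, 3] / [4, 6];  Q = [1, 2] / [3, 4]
  Insert 1 (step 5): P = [1, 3] / [2, 6] / [4];  Q = [1, 2] / [3, 4] / [5]
  Insert 5 (step 6): P = [1, 3, 5] / [2, 6] / [4];  Q = [1, 2, 6] / [3, 4] / [5]
Final shape: (3, 2, 1).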